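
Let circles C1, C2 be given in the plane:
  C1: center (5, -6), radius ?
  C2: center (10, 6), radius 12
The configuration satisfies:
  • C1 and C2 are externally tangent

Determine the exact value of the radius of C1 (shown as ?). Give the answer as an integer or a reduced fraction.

1. [ext C1·C2]  r_C1² + 24r_C1 − 25 = 0  ⇒  r_C1 = 1 (r>0 drops 1)

1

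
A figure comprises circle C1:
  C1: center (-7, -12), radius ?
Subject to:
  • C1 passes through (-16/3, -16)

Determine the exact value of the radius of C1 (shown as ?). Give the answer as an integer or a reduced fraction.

1. [C1∋P]  r_C1² − 169/9 = 0  ⇒  r_C1 = 13/3 (r>0 drops 1)

13/3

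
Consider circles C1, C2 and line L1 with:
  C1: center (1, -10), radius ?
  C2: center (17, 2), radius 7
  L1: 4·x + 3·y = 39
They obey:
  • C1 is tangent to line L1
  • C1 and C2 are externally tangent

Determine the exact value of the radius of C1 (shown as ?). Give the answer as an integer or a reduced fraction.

1. [C1‖L1]  r_C1² − 169 = 0  ⇒  r_C1 = 13 (r>0 drops 1)
2. [ext C1·C2]  r_C1² + 14r_C1 − 351 = 0  ⇒  r_C1 = 13 (r>0 drops 1)

13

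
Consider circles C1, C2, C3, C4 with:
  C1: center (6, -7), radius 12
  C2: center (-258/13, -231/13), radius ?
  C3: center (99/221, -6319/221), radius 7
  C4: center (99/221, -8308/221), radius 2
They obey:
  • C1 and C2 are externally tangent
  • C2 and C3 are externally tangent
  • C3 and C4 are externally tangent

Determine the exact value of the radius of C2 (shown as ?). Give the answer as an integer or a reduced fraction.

1. [ext C1·C2]  r_C2² + 24r_C2 − 640 = 0  ⇒  r_C2 = 16 (r>0 drops 1)
2. [ext C2·C3]  r_C2² + 14r_C2 − 480 = 0  ⇒  r_C2 = 16 (r>0 drops 1)

16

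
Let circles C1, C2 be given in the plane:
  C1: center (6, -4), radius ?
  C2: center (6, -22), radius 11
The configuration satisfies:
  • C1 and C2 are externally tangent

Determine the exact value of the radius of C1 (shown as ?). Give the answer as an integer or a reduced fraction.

1. [ext C1·C2]  r_C1² + 22r_C1 − 203 = 0  ⇒  r_C1 = 7 (r>0 drops 1)

7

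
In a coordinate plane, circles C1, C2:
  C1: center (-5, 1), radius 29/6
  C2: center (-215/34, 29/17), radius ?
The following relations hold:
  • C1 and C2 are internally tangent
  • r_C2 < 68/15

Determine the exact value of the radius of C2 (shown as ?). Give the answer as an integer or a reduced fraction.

10/3

1. [int C1,C2]  r_C2² − (29/3)r_C2 + 190/9 = 0  ⇒  r_C2 = 10/3 or 19/3
2. given r_C2 < 68/15: keep 10/3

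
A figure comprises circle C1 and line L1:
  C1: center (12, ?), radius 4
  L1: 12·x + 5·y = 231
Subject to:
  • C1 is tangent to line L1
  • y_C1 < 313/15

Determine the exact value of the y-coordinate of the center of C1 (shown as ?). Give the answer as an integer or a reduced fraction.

7

1. [C1‖L1]  y_C1² − (174/5)y_C1 + 973/5 = 0  ⇒  y_C1 = 7 or 139/5
2. given y_C1 < 313/15: keep 7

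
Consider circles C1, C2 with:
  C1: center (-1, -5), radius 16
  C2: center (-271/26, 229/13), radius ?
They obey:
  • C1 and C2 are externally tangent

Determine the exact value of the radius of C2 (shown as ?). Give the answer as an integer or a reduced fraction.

1. [ext C1·C2]  r_C2² + 32r_C2 − 1377/4 = 0  ⇒  r_C2 = 17/2 (r>0 drops 1)

17/2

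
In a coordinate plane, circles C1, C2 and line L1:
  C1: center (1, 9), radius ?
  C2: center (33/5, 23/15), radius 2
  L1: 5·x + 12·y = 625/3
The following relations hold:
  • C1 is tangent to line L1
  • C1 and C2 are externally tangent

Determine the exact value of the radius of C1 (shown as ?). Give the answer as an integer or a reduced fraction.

1. [C1‖L1]  r_C1² − 484/9 = 0  ⇒  r_C1 = 22/3 (r>0 drops 1)
2. [ext C1·C2]  r_C1² + 4r_C1 − 748/9 = 0  ⇒  r_C1 = 22/3 (r>0 drops 1)

22/3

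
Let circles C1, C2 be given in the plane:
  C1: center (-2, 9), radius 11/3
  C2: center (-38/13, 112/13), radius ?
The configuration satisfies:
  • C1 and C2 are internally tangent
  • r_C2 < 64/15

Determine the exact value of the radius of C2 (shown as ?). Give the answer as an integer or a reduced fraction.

1. [int C1,C2]  r_C2² − (22/3)r_C2 + 112/9 = 0  ⇒  r_C2 = 8/3 or 14/3
2. given r_C2 < 64/15: keep 8/3

8/3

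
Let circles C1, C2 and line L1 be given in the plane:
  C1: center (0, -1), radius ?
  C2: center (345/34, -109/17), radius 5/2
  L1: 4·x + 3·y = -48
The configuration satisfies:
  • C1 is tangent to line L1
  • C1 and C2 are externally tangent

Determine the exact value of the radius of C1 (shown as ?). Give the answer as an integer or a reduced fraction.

1. [C1‖L1]  r_C1² − 81 = 0  ⇒  r_C1 = 9 (r>0 drops 1)
2. [ext C1·C2]  r_C1² + 5r_C1 − 126 = 0  ⇒  r_C1 = 9 (r>0 drops 1)

9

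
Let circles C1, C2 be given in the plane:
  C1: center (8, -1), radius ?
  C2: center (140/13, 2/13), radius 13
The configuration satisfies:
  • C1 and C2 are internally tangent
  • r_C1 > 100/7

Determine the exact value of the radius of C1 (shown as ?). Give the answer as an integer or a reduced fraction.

16

1. [int C1,C2]  r_C1² − 26r_C1 + 160 = 0  ⇒  r_C1 = 10 or 16
2. given r_C1 > 100/7: keep 16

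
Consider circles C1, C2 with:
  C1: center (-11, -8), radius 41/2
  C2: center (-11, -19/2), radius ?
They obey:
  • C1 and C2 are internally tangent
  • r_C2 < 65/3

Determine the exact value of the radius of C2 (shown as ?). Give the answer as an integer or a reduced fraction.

19

1. [int C1,C2]  r_C2² − 41r_C2 + 418 = 0  ⇒  r_C2 = 19 or 22
2. given r_C2 < 65/3: keep 19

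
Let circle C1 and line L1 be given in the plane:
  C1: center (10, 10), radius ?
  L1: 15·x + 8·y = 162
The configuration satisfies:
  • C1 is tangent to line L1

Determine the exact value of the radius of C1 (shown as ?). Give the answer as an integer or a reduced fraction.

1. [C1‖L1]  r_C1² − 16 = 0  ⇒  r_C1 = 4 (r>0 drops 1)

4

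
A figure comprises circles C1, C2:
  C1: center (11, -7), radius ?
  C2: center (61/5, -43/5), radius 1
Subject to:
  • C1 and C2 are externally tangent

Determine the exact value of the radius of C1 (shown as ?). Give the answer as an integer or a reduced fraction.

1. [ext C1·C2]  r_C1² + 2r_C1 − 3 = 0  ⇒  r_C1 = 1 (r>0 drops 1)

1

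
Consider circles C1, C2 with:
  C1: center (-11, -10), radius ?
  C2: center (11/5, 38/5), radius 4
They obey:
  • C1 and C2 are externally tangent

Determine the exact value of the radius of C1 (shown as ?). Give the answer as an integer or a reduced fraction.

1. [ext C1·C2]  r_C1² + 8r_C1 − 468 = 0  ⇒  r_C1 = 18 (r>0 drops 1)

18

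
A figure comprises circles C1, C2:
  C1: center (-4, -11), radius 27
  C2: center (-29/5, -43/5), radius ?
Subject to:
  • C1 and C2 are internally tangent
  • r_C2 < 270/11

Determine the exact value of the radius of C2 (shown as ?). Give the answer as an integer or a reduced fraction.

1. [int C1,C2]  r_C2² − 54r_C2 + 720 = 0  ⇒  r_C2 = 24 or 30
2. given r_C2 < 270/11: keep 24

24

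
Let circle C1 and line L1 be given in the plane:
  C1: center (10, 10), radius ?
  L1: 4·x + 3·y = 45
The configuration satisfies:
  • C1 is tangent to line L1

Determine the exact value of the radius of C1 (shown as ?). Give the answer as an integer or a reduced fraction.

1. [C1‖L1]  r_C1² − 25 = 0  ⇒  r_C1 = 5 (r>0 drops 1)

5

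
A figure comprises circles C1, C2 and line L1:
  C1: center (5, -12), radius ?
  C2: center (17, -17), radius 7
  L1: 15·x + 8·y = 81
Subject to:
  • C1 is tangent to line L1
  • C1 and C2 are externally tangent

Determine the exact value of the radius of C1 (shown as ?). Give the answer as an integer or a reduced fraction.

1. [C1‖L1]  r_C1² − 36 = 0  ⇒  r_C1 = 6 (r>0 drops 1)
2. [ext C1·C2]  r_C1² + 14r_C1 − 120 = 0  ⇒  r_C1 = 6 (r>0 drops 1)

6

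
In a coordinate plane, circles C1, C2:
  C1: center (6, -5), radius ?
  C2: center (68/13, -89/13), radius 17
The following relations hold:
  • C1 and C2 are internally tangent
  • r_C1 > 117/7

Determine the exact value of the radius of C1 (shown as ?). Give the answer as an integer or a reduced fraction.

19

1. [int C1,C2]  r_C1² − 34r_C1 + 285 = 0  ⇒  r_C1 = 15 or 19
2. given r_C1 > 117/7: keep 19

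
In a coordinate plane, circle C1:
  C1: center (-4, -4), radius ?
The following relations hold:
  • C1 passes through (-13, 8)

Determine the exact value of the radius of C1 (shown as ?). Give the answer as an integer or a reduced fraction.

15

1. [C1∋P]  r_C1² − 225 = 0  ⇒  r_C1 = 15 (r>0 drops 1)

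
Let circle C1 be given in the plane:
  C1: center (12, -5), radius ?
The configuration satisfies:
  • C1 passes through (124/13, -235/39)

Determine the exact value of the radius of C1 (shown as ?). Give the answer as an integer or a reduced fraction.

8/3

1. [C1∋P]  r_C1² − 64/9 = 0  ⇒  r_C1 = 8/3 (r>0 drops 1)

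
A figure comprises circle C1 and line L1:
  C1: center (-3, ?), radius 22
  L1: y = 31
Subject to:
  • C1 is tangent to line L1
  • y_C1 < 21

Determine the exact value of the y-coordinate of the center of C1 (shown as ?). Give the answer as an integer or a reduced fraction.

1. [C1‖L1]  y_C1² − 62y_C1 + 477 = 0  ⇒  y_C1 = 9 or 53
2. given y_C1 < 21: keep 9

9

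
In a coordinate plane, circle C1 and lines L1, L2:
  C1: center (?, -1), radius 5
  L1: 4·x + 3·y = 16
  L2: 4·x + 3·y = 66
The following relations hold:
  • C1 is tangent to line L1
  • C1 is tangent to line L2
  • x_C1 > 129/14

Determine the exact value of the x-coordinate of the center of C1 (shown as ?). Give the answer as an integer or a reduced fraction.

1. [C1‖L1]  x_C1² − (19/2)x_C1 − 33/2 = 0  ⇒  x_C1 = -3/2 or 11
2. [C1‖L2]  x_C1² − (69/2)x_C1 + 517/2 = 0  ⇒  x_C1 = 11 or 47/2

11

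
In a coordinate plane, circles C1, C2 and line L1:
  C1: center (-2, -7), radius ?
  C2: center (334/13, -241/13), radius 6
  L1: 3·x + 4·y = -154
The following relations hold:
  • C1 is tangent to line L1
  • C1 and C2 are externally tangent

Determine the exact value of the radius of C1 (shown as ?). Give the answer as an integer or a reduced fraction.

24

1. [C1‖L1]  r_C1² − 576 = 0  ⇒  r_C1 = 24 (r>0 drops 1)
2. [ext C1·C2]  r_C1² + 12r_C1 − 864 = 0  ⇒  r_C1 = 24 (r>0 drops 1)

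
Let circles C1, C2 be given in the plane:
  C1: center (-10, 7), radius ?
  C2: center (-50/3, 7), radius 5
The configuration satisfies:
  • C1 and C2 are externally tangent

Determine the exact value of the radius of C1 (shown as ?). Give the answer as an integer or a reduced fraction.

1. [ext C1·C2]  r_C1² + 10r_C1 − 175/9 = 0  ⇒  r_C1 = 5/3 (r>0 drops 1)

5/3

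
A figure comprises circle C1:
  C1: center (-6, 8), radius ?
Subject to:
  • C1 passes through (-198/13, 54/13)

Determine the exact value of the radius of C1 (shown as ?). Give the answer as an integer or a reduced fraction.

1. [C1∋P]  r_C1² − 100 = 0  ⇒  r_C1 = 10 (r>0 drops 1)

10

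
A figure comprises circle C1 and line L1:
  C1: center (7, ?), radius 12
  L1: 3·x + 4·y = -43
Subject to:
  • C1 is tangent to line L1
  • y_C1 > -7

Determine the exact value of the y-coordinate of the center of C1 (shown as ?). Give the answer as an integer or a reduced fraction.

1. [C1‖L1]  y_C1² + 32y_C1 + 31 = 0  ⇒  y_C1 = -31 or -1
2. given y_C1 > -7: keep -1

-1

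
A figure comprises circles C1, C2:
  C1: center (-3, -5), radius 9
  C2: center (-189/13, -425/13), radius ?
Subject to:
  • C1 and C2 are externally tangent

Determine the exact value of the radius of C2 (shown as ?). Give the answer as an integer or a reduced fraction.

21

1. [ext C1·C2]  r_C2² + 18r_C2 − 819 = 0  ⇒  r_C2 = 21 (r>0 drops 1)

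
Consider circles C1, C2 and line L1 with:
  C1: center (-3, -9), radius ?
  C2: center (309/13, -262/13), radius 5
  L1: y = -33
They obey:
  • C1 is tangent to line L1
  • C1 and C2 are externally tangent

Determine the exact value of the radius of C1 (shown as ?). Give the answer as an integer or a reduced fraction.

24

1. [C1‖L1]  r_C1² − 576 = 0  ⇒  r_C1 = 24 (r>0 drops 1)
2. [ext C1·C2]  r_C1² + 10r_C1 − 816 = 0  ⇒  r_C1 = 24 (r>0 drops 1)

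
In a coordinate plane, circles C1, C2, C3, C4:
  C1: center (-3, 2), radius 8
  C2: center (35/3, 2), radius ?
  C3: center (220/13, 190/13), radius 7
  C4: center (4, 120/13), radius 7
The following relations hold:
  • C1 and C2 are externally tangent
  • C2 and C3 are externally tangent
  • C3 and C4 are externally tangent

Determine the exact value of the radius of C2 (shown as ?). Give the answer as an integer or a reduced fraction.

1. [ext C1·C2]  r_C2² + 16r_C2 − 1360/9 = 0  ⇒  r_C2 = 20/3 (r>0 drops 1)
2. [ext C2·C3]  r_C2² + 14r_C2 − 1240/9 = 0  ⇒  r_C2 = 20/3 (r>0 drops 1)

20/3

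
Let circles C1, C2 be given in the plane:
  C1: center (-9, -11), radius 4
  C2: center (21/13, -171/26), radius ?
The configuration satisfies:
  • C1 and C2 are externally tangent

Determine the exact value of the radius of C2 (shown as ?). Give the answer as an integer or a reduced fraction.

1. [ext C1·C2]  r_C2² + 8r_C2 − 465/4 = 0  ⇒  r_C2 = 15/2 (r>0 drops 1)

15/2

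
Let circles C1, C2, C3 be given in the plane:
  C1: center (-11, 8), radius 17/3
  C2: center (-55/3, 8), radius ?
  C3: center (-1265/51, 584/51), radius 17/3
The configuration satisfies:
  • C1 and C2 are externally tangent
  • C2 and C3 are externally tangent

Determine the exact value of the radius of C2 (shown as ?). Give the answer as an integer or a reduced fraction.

5/3

1. [ext C1·C2]  r_C2² + (34/3)r_C2 − 65/3 = 0  ⇒  r_C2 = 5/3 (r>0 drops 1)
2. [ext C2·C3]  r_C2² + (34/3)r_C2 − 65/3 = 0  ⇒  r_C2 = 5/3 (r>0 drops 1)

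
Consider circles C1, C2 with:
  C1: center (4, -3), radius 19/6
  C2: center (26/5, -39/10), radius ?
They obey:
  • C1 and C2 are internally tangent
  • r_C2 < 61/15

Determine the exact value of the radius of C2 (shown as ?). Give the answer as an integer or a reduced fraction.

1. [int C1,C2]  r_C2² − (19/3)r_C2 + 70/9 = 0  ⇒  r_C2 = 5/3 or 14/3
2. given r_C2 < 61/15: keep 5/3

5/3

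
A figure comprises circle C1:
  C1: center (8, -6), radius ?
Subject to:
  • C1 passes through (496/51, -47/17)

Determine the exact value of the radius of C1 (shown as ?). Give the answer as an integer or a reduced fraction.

1. [C1∋P]  r_C1² − 121/9 = 0  ⇒  r_C1 = 11/3 (r>0 drops 1)

11/3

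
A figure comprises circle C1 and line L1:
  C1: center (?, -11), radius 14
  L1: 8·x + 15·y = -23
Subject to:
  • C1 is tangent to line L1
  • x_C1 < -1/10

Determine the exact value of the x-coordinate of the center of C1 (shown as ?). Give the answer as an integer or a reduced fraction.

-12

1. [C1‖L1]  x_C1² − (71/2)x_C1 − 570 = 0  ⇒  x_C1 = -12 or 95/2
2. given x_C1 < -1/10: keep -12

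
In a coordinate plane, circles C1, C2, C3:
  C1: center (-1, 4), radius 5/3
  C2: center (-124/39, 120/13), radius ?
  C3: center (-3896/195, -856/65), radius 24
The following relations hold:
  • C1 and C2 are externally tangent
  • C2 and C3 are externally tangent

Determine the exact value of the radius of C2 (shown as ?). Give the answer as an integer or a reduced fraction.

1. [ext C1·C2]  r_C2² + (10/3)r_C2 − 88/3 = 0  ⇒  r_C2 = 4 (r>0 drops 1)
2. [ext C2·C3]  r_C2² + 48r_C2 − 208 = 0  ⇒  r_C2 = 4 (r>0 drops 1)

4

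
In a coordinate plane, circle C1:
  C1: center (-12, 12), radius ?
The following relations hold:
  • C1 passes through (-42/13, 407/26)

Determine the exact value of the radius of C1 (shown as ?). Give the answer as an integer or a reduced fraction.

19/2

1. [C1∋P]  r_C1² − 361/4 = 0  ⇒  r_C1 = 19/2 (r>0 drops 1)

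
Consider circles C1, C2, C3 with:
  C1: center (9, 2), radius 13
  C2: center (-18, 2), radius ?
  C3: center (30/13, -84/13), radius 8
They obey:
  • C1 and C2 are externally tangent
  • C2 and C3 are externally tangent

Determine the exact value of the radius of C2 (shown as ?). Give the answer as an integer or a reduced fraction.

1. [ext C1·C2]  r_C2² + 26r_C2 − 560 = 0  ⇒  r_C2 = 14 (r>0 drops 1)
2. [ext C2·C3]  r_C2² + 16r_C2 − 420 = 0  ⇒  r_C2 = 14 (r>0 drops 1)

14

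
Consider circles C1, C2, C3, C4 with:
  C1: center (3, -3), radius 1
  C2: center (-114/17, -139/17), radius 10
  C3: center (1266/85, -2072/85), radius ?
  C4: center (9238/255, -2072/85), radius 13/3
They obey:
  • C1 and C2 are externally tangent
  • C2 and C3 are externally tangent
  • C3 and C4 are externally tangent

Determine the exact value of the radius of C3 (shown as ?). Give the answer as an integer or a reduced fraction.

1. [ext C2·C3]  r_C3² + 20r_C3 − 629 = 0  ⇒  r_C3 = 17 (r>0 drops 1)
2. [ext C3·C4]  r_C3² + (26/3)r_C3 − 1309/3 = 0  ⇒  r_C3 = 17 (r>0 drops 1)

17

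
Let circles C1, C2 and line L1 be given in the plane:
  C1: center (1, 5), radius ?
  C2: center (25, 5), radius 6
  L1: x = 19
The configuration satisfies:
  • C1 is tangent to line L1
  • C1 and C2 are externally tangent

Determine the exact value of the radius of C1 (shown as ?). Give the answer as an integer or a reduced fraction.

1. [C1‖L1]  r_C1² − 324 = 0  ⇒  r_C1 = 18 (r>0 drops 1)
2. [ext C1·C2]  r_C1² + 12r_C1 − 540 = 0  ⇒  r_C1 = 18 (r>0 drops 1)

18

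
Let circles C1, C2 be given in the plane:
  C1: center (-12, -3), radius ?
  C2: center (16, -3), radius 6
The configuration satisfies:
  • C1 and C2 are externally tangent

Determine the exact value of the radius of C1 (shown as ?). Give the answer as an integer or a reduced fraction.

22

1. [ext C1·C2]  r_C1² + 12r_C1 − 748 = 0  ⇒  r_C1 = 22 (r>0 drops 1)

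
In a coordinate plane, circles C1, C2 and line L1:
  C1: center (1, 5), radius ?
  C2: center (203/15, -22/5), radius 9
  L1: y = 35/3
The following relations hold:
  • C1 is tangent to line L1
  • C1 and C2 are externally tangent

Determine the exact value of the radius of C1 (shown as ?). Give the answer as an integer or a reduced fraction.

1. [C1‖L1]  r_C1² − 400/9 = 0  ⇒  r_C1 = 20/3 (r>0 drops 1)
2. [ext C1·C2]  r_C1² + 18r_C1 − 1480/9 = 0  ⇒  r_C1 = 20/3 (r>0 drops 1)

20/3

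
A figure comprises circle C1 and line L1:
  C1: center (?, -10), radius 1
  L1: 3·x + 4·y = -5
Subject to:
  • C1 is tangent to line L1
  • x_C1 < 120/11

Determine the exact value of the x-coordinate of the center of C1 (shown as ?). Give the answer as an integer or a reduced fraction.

10

1. [C1‖L1]  x_C1² − (70/3)x_C1 + 400/3 = 0  ⇒  x_C1 = 10 or 40/3
2. given x_C1 < 120/11: keep 10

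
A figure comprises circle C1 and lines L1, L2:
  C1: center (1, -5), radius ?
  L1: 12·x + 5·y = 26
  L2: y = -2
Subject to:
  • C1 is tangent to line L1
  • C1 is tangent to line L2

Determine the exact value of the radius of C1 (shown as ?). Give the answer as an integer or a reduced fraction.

3

1. [C1‖L1]  r_C1² − 9 = 0  ⇒  r_C1 = 3 (r>0 drops 1)
2. [C1‖L2]  r_C1² − 9 = 0  ⇒  r_C1 = 3 (r>0 drops 1)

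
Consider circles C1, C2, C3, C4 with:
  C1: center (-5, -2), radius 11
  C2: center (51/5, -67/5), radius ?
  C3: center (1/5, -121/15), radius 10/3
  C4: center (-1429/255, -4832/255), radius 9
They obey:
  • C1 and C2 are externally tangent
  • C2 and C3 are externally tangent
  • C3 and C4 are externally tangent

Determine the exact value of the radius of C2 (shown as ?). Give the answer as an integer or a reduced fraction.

1. [ext C1·C2]  r_C2² + 22r_C2 − 240 = 0  ⇒  r_C2 = 8 (r>0 drops 1)
2. [ext C2·C3]  r_C2² + (20/3)r_C2 − 352/3 = 0  ⇒  r_C2 = 8 (r>0 drops 1)

8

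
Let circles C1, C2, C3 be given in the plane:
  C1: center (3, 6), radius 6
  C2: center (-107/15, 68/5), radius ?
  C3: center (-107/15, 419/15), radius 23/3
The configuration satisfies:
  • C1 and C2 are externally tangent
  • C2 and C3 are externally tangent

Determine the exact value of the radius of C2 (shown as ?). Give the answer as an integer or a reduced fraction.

1. [ext C1·C2]  r_C2² + 12r_C2 − 1120/9 = 0  ⇒  r_C2 = 20/3 (r>0 drops 1)
2. [ext C2·C3]  r_C2² + (46/3)r_C2 − 440/3 = 0  ⇒  r_C2 = 20/3 (r>0 drops 1)

20/3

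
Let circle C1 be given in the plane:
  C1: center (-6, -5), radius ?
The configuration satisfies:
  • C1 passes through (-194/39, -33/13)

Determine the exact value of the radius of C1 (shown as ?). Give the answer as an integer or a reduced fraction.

1. [C1∋P]  r_C1² − 64/9 = 0  ⇒  r_C1 = 8/3 (r>0 drops 1)

8/3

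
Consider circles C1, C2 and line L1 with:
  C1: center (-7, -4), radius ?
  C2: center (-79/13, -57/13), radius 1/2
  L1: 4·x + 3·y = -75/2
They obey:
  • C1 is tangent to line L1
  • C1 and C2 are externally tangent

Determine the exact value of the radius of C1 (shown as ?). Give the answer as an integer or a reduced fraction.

1/2

1. [C1‖L1]  r_C1² − 1/4 = 0  ⇒  r_C1 = 1/2 (r>0 drops 1)
2. [ext C1·C2]  r_C1² + 1r_C1 − 3/4 = 0  ⇒  r_C1 = 1/2 (r>0 drops 1)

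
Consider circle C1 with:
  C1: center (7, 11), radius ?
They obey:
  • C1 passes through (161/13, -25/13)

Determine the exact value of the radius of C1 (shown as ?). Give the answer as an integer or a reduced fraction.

14

1. [C1∋P]  r_C1² − 196 = 0  ⇒  r_C1 = 14 (r>0 drops 1)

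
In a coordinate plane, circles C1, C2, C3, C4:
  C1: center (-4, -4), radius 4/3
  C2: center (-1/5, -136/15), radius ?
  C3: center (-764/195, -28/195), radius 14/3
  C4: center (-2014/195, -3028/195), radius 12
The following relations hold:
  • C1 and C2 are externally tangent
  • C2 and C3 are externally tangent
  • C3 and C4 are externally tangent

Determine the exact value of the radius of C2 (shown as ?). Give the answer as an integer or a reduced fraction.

1. [ext C1·C2]  r_C2² + (8/3)r_C2 − 115/3 = 0  ⇒  r_C2 = 5 (r>0 drops 1)
2. [ext C2·C3]  r_C2² + (28/3)r_C2 − 215/3 = 0  ⇒  r_C2 = 5 (r>0 drops 1)

5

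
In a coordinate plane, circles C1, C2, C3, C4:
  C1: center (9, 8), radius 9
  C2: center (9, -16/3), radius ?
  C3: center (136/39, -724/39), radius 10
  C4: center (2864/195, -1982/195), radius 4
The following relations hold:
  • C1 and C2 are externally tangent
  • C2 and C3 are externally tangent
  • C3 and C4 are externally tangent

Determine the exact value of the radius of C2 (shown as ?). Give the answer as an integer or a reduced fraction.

1. [ext C1·C2]  r_C2² + 18r_C2 − 871/9 = 0  ⇒  r_C2 = 13/3 (r>0 drops 1)
2. [ext C2·C3]  r_C2² + 20r_C2 − 949/9 = 0  ⇒  r_C2 = 13/3 (r>0 drops 1)

13/3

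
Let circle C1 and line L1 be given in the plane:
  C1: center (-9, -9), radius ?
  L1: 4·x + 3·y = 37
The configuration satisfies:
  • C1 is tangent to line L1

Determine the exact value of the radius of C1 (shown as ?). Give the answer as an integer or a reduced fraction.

20

1. [C1‖L1]  r_C1² − 400 = 0  ⇒  r_C1 = 20 (r>0 drops 1)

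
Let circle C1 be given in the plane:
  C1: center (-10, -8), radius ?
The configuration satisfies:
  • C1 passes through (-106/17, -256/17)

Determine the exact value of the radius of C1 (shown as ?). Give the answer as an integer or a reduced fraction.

8

1. [C1∋P]  r_C1² − 64 = 0  ⇒  r_C1 = 8 (r>0 drops 1)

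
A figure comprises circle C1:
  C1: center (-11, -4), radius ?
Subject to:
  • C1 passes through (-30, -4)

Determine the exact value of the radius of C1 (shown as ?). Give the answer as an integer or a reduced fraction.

19

1. [C1∋P]  r_C1² − 361 = 0  ⇒  r_C1 = 19 (r>0 drops 1)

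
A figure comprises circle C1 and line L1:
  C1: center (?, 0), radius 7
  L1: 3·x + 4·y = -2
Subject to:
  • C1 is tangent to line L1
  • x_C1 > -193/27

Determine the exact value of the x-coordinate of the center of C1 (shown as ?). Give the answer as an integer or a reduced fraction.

1. [C1‖L1]  x_C1² + (4/3)x_C1 − 407/3 = 0  ⇒  x_C1 = -37/3 or 11
2. given x_C1 > -193/27: keep 11

11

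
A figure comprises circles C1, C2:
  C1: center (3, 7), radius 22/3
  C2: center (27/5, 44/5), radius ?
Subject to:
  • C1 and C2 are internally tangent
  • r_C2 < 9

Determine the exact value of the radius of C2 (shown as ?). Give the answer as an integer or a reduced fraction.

1. [int C1,C2]  r_C2² − (44/3)r_C2 + 403/9 = 0  ⇒  r_C2 = 13/3 or 31/3
2. given r_C2 < 9: keep 13/3

13/3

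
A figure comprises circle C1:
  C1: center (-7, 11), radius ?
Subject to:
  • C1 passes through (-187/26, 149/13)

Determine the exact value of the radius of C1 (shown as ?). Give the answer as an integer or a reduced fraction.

1. [C1∋P]  r_C1² − 1/4 = 0  ⇒  r_C1 = 1/2 (r>0 drops 1)

1/2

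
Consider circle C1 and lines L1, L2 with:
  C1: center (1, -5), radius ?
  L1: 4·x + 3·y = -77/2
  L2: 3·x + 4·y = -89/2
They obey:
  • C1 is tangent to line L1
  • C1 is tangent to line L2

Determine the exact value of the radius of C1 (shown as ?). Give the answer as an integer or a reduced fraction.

1. [C1‖L1]  r_C1² − 121/4 = 0  ⇒  r_C1 = 11/2 (r>0 drops 1)
2. [C1‖L2]  r_C1² − 121/4 = 0  ⇒  r_C1 = 11/2 (r>0 drops 1)

11/2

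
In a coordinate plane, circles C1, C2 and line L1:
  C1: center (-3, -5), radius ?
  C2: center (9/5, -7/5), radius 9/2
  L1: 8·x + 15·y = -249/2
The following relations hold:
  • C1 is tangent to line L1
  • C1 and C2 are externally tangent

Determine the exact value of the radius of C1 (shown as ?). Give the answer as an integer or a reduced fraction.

3/2

1. [C1‖L1]  r_C1² − 9/4 = 0  ⇒  r_C1 = 3/2 (r>0 drops 1)
2. [ext C1·C2]  r_C1² + 9r_C1 − 63/4 = 0  ⇒  r_C1 = 3/2 (r>0 drops 1)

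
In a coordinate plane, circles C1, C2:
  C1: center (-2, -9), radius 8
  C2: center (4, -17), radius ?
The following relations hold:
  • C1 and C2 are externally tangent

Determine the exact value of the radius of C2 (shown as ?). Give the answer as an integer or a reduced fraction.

1. [ext C1·C2]  r_C2² + 16r_C2 − 36 = 0  ⇒  r_C2 = 2 (r>0 drops 1)

2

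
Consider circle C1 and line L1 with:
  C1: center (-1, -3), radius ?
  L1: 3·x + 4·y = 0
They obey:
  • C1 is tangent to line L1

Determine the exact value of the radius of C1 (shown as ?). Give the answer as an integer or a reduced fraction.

1. [C1‖L1]  r_C1² − 9 = 0  ⇒  r_C1 = 3 (r>0 drops 1)

3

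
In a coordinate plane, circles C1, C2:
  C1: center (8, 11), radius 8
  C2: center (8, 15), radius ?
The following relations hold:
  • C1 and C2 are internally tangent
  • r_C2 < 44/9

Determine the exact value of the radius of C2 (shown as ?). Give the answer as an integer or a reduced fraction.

4

1. [int C1,C2]  r_C2² − 16r_C2 + 48 = 0  ⇒  r_C2 = 4 or 12
2. given r_C2 < 44/9: keep 4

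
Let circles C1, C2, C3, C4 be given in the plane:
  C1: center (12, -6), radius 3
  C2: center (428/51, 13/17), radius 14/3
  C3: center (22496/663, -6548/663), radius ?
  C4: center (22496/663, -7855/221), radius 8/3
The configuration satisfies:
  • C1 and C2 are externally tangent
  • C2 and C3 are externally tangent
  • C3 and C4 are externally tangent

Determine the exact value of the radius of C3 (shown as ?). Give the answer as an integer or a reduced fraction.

23

1. [ext C2·C3]  r_C3² + (28/3)r_C3 − 2231/3 = 0  ⇒  r_C3 = 23 (r>0 drops 1)
2. [ext C3·C4]  r_C3² + (16/3)r_C3 − 1955/3 = 0  ⇒  r_C3 = 23 (r>0 drops 1)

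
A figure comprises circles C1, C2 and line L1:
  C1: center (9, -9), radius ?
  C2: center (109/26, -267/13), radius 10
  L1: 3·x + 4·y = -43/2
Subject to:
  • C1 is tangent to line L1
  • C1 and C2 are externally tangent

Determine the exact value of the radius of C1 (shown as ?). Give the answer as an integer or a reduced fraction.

1. [C1‖L1]  r_C1² − 25/4 = 0  ⇒  r_C1 = 5/2 (r>0 drops 1)
2. [ext C1·C2]  r_C1² + 20r_C1 − 225/4 = 0  ⇒  r_C1 = 5/2 (r>0 drops 1)

5/2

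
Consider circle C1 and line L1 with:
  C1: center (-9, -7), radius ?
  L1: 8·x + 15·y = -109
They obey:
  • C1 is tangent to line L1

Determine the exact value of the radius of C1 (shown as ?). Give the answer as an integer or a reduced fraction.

1. [C1‖L1]  r_C1² − 16 = 0  ⇒  r_C1 = 4 (r>0 drops 1)

4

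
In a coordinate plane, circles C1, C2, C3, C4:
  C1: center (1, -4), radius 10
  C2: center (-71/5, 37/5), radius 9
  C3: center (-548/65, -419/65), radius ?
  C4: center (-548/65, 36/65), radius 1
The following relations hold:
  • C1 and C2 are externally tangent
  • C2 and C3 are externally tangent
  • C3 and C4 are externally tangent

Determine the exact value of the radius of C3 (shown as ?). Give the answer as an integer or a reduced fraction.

1. [ext C2·C3]  r_C3² + 18r_C3 − 144 = 0  ⇒  r_C3 = 6 (r>0 drops 1)
2. [ext C3·C4]  r_C3² + 2r_C3 − 48 = 0  ⇒  r_C3 = 6 (r>0 drops 1)

6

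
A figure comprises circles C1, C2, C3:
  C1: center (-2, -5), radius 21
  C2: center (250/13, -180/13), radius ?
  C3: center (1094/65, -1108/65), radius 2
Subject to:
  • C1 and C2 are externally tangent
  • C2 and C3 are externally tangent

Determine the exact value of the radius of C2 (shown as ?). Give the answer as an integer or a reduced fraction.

2

1. [ext C1·C2]  r_C2² + 42r_C2 − 88 = 0  ⇒  r_C2 = 2 (r>0 drops 1)
2. [ext C2·C3]  r_C2² + 4r_C2 − 12 = 0  ⇒  r_C2 = 2 (r>0 drops 1)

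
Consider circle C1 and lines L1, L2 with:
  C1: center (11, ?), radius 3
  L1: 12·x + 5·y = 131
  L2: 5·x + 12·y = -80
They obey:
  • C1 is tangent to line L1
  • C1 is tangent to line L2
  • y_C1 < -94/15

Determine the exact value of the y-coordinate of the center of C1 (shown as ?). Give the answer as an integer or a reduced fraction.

-8

1. [C1‖L1]  y_C1² + (2/5)y_C1 − 304/5 = 0  ⇒  y_C1 = -8 or 38/5
2. [C1‖L2]  y_C1² + (45/2)y_C1 + 116 = 0  ⇒  y_C1 = -29/2 or -8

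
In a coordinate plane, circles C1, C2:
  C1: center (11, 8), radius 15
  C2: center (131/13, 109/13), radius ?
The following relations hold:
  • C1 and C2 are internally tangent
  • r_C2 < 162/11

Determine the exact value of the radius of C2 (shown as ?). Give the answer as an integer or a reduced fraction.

14

1. [int C1,C2]  r_C2² − 30r_C2 + 224 = 0  ⇒  r_C2 = 14 or 16
2. given r_C2 < 162/11: keep 14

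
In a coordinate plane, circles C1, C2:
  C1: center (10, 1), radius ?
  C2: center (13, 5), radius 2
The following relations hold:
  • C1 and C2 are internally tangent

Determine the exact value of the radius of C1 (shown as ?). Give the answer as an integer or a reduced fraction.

7

1. [int C1,C2]  r_C1² − 4r_C1 − 21 = 0  ⇒  r_C1 = 7 (r>0 drops 1)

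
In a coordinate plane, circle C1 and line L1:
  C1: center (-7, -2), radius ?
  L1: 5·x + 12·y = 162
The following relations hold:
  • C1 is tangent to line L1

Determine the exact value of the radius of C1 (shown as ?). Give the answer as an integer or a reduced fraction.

17

1. [C1‖L1]  r_C1² − 289 = 0  ⇒  r_C1 = 17 (r>0 drops 1)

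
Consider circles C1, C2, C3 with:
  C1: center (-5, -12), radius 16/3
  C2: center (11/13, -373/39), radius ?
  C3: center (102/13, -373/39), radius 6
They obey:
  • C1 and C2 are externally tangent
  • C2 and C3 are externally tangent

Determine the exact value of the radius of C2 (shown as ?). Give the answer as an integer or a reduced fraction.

1. [ext C1·C2]  r_C2² + (32/3)r_C2 − 35/3 = 0  ⇒  r_C2 = 1 (r>0 drops 1)
2. [ext C2·C3]  r_C2² + 12r_C2 − 13 = 0  ⇒  r_C2 = 1 (r>0 drops 1)

1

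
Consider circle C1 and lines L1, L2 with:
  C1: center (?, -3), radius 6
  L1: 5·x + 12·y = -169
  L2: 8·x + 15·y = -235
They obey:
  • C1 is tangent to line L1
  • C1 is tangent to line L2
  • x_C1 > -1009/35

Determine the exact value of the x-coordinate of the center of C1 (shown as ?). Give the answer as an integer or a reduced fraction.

1. [C1‖L1]  x_C1² + (266/5)x_C1 + 2321/5 = 0  ⇒  x_C1 = -211/5 or -11
2. [C1‖L2]  x_C1² + (95/2)x_C1 + 803/2 = 0  ⇒  x_C1 = -73/2 or -11

-11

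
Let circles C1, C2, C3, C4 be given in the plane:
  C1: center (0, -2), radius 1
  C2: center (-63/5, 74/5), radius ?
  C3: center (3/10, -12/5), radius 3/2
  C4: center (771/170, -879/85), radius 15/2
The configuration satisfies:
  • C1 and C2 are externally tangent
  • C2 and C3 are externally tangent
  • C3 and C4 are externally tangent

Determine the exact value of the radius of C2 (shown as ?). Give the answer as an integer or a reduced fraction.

20

1. [ext C1·C2]  r_C2² + 2r_C2 − 440 = 0  ⇒  r_C2 = 20 (r>0 drops 1)
2. [ext C2·C3]  r_C2² + 3r_C2 − 460 = 0  ⇒  r_C2 = 20 (r>0 drops 1)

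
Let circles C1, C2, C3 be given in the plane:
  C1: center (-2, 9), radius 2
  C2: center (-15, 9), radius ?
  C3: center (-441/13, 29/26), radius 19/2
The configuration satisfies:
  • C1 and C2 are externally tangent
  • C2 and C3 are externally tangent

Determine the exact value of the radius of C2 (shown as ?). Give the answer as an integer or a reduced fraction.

11

1. [ext C1·C2]  r_C2² + 4r_C2 − 165 = 0  ⇒  r_C2 = 11 (r>0 drops 1)
2. [ext C2·C3]  r_C2² + 19r_C2 − 330 = 0  ⇒  r_C2 = 11 (r>0 drops 1)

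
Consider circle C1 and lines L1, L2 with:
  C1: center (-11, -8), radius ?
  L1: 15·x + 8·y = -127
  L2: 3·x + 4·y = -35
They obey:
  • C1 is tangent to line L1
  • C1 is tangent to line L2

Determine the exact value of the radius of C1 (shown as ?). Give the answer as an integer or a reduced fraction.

6

1. [C1‖L1]  r_C1² − 36 = 0  ⇒  r_C1 = 6 (r>0 drops 1)
2. [C1‖L2]  r_C1² − 36 = 0  ⇒  r_C1 = 6 (r>0 drops 1)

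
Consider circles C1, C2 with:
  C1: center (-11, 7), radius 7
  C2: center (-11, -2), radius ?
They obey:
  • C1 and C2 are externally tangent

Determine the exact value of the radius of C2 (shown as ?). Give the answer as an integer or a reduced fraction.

1. [ext C1·C2]  r_C2² + 14r_C2 − 32 = 0  ⇒  r_C2 = 2 (r>0 drops 1)

2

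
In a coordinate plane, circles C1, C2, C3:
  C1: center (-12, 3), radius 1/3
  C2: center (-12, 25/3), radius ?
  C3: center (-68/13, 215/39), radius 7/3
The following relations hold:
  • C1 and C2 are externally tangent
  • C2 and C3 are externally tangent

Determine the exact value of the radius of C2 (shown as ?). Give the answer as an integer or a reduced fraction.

5

1. [ext C1·C2]  r_C2² + (2/3)r_C2 − 85/3 = 0  ⇒  r_C2 = 5 (r>0 drops 1)
2. [ext C2·C3]  r_C2² + (14/3)r_C2 − 145/3 = 0  ⇒  r_C2 = 5 (r>0 drops 1)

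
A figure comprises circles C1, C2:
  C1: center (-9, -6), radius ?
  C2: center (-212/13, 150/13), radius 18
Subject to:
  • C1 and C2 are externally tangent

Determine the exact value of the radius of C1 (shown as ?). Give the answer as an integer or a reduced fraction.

1. [ext C1·C2]  r_C1² + 36r_C1 − 37 = 0  ⇒  r_C1 = 1 (r>0 drops 1)

1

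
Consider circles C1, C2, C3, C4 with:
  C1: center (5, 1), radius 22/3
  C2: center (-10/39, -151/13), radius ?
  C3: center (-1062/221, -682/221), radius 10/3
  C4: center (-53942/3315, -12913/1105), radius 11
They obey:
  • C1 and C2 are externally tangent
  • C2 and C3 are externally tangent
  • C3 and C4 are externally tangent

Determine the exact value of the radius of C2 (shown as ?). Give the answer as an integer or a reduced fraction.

19/3

1. [ext C1·C2]  r_C2² + (44/3)r_C2 − 133 = 0  ⇒  r_C2 = 19/3 (r>0 drops 1)
2. [ext C2·C3]  r_C2² + (20/3)r_C2 − 247/3 = 0  ⇒  r_C2 = 19/3 (r>0 drops 1)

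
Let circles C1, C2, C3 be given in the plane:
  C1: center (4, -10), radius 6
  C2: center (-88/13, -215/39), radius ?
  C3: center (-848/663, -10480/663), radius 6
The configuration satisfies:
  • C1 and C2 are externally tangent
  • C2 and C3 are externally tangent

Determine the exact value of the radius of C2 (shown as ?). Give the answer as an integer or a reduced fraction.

17/3

1. [ext C1·C2]  r_C2² + 12r_C2 − 901/9 = 0  ⇒  r_C2 = 17/3 (r>0 drops 1)
2. [ext C2·C3]  r_C2² + 12r_C2 − 901/9 = 0  ⇒  r_C2 = 17/3 (r>0 drops 1)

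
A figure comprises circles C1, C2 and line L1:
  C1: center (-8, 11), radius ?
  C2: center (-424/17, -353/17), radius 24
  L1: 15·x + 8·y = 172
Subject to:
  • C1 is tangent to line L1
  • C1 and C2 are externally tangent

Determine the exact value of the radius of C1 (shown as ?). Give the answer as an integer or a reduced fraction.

12

1. [C1‖L1]  r_C1² − 144 = 0  ⇒  r_C1 = 12 (r>0 drops 1)
2. [ext C1·C2]  r_C1² + 48r_C1 − 720 = 0  ⇒  r_C1 = 12 (r>0 drops 1)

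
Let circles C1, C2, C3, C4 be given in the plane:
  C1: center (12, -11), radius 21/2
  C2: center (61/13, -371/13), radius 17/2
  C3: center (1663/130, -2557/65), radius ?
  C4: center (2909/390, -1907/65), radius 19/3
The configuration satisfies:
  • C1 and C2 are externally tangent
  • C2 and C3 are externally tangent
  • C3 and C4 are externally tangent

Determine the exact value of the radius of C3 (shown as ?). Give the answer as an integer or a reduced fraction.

5

1. [ext C2·C3]  r_C3² + 17r_C3 − 110 = 0  ⇒  r_C3 = 5 (r>0 drops 1)
2. [ext C3·C4]  r_C3² + (38/3)r_C3 − 265/3 = 0  ⇒  r_C3 = 5 (r>0 drops 1)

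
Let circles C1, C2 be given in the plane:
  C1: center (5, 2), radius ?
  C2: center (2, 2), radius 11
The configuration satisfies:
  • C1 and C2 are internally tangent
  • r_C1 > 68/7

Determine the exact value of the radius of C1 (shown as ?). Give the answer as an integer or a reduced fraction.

1. [int C1,C2]  r_C1² − 22r_C1 + 112 = 0  ⇒  r_C1 = 8 or 14
2. given r_C1 > 68/7: keep 14

14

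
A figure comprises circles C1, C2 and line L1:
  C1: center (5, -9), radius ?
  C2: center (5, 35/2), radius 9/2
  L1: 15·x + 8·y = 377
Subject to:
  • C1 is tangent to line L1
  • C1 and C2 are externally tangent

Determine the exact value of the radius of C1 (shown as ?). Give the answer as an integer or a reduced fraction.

22

1. [C1‖L1]  r_C1² − 484 = 0  ⇒  r_C1 = 22 (r>0 drops 1)
2. [ext C1·C2]  r_C1² + 9r_C1 − 682 = 0  ⇒  r_C1 = 22 (r>0 drops 1)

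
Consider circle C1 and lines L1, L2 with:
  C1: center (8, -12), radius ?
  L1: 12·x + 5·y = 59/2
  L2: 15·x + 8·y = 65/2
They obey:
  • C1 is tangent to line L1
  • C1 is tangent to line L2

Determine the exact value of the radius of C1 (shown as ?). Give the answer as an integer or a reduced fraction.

1/2

1. [C1‖L1]  r_C1² − 1/4 = 0  ⇒  r_C1 = 1/2 (r>0 drops 1)
2. [C1‖L2]  r_C1² − 1/4 = 0  ⇒  r_C1 = 1/2 (r>0 drops 1)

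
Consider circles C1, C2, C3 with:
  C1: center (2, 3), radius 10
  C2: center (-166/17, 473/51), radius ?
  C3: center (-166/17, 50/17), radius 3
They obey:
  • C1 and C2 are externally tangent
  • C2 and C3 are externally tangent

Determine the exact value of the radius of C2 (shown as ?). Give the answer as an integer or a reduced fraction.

10/3

1. [ext C1·C2]  r_C2² + 20r_C2 − 700/9 = 0  ⇒  r_C2 = 10/3 (r>0 drops 1)
2. [ext C2·C3]  r_C2² + 6r_C2 − 280/9 = 0  ⇒  r_C2 = 10/3 (r>0 drops 1)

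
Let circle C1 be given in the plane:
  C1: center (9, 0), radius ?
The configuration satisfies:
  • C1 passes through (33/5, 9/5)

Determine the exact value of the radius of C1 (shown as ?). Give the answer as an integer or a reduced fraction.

1. [C1∋P]  r_C1² − 9 = 0  ⇒  r_C1 = 3 (r>0 drops 1)

3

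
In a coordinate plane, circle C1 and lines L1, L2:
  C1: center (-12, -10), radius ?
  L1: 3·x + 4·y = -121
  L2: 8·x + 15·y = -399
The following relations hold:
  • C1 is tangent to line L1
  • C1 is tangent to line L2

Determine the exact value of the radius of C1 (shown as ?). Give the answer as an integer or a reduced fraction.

9

1. [C1‖L1]  r_C1² − 81 = 0  ⇒  r_C1 = 9 (r>0 drops 1)
2. [C1‖L2]  r_C1² − 81 = 0  ⇒  r_C1 = 9 (r>0 drops 1)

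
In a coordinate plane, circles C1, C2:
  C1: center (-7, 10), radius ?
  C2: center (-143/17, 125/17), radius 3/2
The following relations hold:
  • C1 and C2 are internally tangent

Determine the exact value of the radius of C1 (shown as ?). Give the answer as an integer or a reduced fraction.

1. [int C1,C2]  r_C1² − 3r_C1 − 27/4 = 0  ⇒  r_C1 = 9/2 (r>0 drops 1)

9/2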